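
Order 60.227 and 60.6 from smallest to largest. 60.227, 60.6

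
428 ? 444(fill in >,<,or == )<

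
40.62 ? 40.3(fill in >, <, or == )>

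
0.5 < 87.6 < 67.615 False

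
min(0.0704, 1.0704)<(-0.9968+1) False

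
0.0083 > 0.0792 False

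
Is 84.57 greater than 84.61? No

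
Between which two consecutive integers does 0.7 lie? 0 and 1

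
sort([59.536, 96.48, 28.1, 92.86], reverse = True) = [96.48, 92.86, 59.536, 28.1]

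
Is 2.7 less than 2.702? Yes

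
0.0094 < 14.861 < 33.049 True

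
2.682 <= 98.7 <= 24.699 False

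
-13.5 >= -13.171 False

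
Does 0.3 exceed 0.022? Yes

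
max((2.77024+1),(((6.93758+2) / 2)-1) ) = 3.77024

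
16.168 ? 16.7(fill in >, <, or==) <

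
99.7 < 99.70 False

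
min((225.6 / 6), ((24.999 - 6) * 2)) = 37.6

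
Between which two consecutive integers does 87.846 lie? 87 and 88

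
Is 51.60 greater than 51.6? No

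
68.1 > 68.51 False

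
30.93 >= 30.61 True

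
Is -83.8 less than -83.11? Yes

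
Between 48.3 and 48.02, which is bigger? 48.3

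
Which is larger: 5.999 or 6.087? 6.087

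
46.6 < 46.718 True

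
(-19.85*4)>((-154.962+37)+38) True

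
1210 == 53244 False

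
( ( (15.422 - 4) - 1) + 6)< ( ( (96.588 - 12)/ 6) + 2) False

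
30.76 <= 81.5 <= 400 True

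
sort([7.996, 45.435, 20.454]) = [7.996, 20.454, 45.435]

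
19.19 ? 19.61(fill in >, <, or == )<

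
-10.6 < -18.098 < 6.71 False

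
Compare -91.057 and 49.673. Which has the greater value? 49.673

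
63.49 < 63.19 False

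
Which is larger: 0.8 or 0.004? 0.8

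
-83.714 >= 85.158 False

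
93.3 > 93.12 True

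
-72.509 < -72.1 True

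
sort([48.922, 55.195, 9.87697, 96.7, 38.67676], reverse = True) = [96.7, 55.195, 48.922, 38.67676, 9.87697]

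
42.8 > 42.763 True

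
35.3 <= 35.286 False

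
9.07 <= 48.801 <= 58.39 True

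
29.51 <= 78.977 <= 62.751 False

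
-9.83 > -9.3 False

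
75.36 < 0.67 False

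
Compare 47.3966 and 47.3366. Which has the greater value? 47.3966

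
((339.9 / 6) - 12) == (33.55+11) False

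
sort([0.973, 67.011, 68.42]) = [0.973, 67.011, 68.42]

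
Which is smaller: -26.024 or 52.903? -26.024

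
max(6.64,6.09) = 6.64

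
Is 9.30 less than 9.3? No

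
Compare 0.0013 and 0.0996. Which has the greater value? 0.0996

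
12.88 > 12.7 True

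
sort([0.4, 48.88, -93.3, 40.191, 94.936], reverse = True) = [94.936, 48.88, 40.191, 0.4, -93.3]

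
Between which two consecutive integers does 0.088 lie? 0 and 1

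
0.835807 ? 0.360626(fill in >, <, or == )>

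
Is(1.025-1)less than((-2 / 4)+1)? Yes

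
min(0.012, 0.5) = 0.012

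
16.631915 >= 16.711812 False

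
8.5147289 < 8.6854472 True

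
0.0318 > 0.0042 True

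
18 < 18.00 False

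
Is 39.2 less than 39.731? Yes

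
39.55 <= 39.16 False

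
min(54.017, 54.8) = 54.017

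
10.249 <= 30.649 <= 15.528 False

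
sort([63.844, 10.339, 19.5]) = [10.339, 19.5, 63.844]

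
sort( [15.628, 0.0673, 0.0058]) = [0.0058, 0.0673, 15.628]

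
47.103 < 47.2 True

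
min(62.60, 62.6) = 62.60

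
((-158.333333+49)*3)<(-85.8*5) False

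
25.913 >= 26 False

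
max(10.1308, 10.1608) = 10.1608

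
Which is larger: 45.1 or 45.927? 45.927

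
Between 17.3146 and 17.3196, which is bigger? 17.3196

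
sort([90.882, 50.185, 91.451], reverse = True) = [91.451, 90.882, 50.185]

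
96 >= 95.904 True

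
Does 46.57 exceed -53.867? Yes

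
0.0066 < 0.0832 True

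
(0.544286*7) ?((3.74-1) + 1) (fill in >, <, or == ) >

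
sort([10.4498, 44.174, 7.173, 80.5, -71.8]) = [-71.8, 7.173, 10.4498, 44.174, 80.5]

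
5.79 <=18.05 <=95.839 True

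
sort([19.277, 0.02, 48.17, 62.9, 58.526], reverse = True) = [62.9, 58.526, 48.17, 19.277, 0.02]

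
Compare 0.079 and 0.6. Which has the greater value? 0.6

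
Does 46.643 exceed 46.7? No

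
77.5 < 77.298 False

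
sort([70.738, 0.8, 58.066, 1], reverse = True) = [70.738, 58.066, 1, 0.8]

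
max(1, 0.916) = 1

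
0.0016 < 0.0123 True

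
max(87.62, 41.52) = 87.62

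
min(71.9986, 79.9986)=71.9986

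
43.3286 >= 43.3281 True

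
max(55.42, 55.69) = 55.69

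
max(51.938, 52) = 52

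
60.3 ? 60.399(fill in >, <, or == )<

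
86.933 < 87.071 True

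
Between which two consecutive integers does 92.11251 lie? 92 and 93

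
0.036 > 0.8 False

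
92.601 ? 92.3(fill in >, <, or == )>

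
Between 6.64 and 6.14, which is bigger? 6.64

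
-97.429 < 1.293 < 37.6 True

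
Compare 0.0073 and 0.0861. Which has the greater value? 0.0861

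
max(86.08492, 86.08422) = 86.08492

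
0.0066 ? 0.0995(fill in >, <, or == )<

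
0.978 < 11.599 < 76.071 True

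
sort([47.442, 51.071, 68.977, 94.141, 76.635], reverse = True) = [94.141, 76.635, 68.977, 51.071, 47.442]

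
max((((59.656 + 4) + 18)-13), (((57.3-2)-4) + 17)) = 68.656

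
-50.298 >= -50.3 True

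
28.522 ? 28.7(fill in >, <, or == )<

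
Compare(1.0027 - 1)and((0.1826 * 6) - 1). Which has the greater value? ((0.1826 * 6) - 1)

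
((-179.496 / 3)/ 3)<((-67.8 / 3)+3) True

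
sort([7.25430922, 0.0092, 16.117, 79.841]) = [0.0092, 7.25430922, 16.117, 79.841]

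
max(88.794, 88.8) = 88.8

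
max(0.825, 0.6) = 0.825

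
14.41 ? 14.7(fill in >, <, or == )<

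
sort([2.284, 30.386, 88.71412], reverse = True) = [88.71412, 30.386, 2.284]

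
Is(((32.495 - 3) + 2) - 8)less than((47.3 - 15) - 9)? No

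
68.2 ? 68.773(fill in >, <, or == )<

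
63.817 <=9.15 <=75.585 False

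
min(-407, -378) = -407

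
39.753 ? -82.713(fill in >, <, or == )>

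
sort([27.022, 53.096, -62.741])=[-62.741, 27.022, 53.096]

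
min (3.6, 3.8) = 3.6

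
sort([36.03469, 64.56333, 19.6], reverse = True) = [64.56333, 36.03469, 19.6]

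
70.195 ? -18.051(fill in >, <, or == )>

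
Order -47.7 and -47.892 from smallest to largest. -47.892, -47.7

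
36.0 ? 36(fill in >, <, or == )==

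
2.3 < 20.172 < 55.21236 True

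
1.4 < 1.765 True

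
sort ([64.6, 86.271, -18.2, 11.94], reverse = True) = [86.271, 64.6, 11.94, -18.2]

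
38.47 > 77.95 False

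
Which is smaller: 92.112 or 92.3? 92.112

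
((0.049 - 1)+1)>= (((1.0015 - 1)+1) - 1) True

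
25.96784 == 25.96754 False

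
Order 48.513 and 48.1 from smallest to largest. 48.1, 48.513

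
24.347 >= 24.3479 False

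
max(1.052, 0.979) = 1.052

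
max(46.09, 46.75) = 46.75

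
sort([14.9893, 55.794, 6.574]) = [6.574, 14.9893, 55.794]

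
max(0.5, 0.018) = 0.5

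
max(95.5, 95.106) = 95.5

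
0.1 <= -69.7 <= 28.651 False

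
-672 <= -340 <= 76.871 True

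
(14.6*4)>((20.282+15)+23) True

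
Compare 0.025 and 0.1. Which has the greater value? 0.1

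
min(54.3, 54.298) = 54.298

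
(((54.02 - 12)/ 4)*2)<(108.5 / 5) True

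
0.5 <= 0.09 False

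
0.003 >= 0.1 False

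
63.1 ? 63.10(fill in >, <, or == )==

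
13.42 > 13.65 False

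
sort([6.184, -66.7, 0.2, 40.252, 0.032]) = [-66.7, 0.032, 0.2, 6.184, 40.252]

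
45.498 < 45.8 True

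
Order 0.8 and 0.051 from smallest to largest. 0.051, 0.8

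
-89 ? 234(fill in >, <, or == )<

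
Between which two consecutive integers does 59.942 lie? 59 and 60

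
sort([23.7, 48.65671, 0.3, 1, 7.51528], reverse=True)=[48.65671, 23.7, 7.51528, 1, 0.3]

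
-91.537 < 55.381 True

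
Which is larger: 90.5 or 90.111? 90.5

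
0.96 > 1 False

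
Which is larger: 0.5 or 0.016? 0.5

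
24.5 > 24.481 True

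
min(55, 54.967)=54.967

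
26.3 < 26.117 False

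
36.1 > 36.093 True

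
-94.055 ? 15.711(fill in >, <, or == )<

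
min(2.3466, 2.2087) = 2.2087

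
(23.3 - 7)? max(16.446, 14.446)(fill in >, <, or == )<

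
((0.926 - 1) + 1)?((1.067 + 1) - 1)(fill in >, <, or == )<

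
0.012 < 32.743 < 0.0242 False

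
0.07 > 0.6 False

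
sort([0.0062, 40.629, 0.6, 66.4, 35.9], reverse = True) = [66.4, 40.629, 35.9, 0.6, 0.0062]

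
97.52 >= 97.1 True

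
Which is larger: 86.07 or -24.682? 86.07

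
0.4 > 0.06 True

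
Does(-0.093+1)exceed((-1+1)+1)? No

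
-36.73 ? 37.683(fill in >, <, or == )<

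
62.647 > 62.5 True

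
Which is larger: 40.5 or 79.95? 79.95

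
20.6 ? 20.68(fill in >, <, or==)<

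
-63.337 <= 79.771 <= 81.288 True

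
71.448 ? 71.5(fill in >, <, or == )<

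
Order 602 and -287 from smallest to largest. -287, 602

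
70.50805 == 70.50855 False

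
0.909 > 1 False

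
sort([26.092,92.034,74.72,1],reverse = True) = [92.034,74.72,26.092,1]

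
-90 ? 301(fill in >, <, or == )<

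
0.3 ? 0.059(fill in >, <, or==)>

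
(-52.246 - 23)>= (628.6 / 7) False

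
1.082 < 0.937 False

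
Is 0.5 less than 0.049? No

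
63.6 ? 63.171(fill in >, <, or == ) >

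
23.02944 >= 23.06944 False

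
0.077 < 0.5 True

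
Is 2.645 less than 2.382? No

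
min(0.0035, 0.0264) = 0.0035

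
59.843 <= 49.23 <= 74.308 False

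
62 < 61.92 False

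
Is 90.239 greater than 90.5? No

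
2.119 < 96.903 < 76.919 False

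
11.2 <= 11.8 True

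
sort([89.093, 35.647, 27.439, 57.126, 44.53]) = [27.439, 35.647, 44.53, 57.126, 89.093]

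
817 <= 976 True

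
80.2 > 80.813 False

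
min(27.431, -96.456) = -96.456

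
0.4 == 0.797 False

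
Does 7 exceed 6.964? Yes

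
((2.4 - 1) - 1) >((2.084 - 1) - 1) True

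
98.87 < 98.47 False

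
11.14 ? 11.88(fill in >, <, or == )<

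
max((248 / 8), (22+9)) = 31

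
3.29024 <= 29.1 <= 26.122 False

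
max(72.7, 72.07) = 72.7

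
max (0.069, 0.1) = 0.1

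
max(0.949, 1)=1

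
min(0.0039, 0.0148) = 0.0039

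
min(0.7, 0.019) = 0.019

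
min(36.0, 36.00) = 36.0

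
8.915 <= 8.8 False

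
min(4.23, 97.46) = 4.23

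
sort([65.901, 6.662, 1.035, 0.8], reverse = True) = [65.901, 6.662, 1.035, 0.8]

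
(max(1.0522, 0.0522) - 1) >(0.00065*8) True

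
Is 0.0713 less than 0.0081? No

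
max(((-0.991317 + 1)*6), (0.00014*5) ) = 0.052098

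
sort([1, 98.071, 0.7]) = [0.7, 1, 98.071]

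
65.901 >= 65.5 True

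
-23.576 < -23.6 False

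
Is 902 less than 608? No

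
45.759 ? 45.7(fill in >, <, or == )>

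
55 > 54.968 True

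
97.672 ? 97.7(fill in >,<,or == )<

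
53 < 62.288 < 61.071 False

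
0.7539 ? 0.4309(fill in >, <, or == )>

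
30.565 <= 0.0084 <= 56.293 False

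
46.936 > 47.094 False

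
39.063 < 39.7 True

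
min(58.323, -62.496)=-62.496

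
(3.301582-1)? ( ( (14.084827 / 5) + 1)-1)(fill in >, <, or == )<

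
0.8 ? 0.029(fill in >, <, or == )>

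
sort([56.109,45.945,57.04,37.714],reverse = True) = [57.04,56.109,45.945,37.714]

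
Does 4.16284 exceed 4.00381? Yes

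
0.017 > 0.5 False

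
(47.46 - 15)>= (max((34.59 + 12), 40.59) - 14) False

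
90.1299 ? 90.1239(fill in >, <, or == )>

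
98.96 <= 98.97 True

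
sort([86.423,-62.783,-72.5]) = [-72.5,-62.783,86.423]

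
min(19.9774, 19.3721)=19.3721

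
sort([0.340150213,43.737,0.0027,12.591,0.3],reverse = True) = [43.737,12.591,0.340150213,0.3,0.0027]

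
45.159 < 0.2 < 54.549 False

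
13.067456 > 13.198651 False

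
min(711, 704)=704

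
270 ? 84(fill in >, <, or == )>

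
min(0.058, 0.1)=0.058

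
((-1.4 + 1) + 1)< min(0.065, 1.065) False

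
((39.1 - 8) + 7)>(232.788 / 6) False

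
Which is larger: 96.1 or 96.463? 96.463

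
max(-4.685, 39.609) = 39.609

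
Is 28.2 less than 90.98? Yes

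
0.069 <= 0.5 True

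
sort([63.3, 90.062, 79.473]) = [63.3, 79.473, 90.062]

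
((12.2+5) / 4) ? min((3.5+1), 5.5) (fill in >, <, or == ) <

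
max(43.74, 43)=43.74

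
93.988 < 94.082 True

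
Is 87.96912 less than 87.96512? No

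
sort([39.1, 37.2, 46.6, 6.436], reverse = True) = [46.6, 39.1, 37.2, 6.436]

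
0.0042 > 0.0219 False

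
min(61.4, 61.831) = 61.4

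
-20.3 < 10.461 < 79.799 True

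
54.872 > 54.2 True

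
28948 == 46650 False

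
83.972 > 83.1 True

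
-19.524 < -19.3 True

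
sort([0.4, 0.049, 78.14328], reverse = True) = [78.14328, 0.4, 0.049]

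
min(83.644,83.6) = 83.6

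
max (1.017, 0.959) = 1.017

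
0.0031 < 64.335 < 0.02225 False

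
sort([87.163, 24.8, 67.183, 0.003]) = [0.003, 24.8, 67.183, 87.163]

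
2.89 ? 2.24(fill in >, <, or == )>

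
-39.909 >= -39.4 False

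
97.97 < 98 True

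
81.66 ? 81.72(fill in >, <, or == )<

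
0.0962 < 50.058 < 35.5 False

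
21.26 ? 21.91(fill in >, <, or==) <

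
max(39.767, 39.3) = 39.767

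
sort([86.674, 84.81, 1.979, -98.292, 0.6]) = [-98.292, 0.6, 1.979, 84.81, 86.674]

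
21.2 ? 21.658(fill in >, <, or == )<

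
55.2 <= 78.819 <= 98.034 True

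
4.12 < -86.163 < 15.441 False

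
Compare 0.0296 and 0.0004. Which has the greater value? 0.0296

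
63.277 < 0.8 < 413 False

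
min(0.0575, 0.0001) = 0.0001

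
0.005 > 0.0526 False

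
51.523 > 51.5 True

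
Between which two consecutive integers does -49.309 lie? -50 and -49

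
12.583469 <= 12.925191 True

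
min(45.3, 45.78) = 45.3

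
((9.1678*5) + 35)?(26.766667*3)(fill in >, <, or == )>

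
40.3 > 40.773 False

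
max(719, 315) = 719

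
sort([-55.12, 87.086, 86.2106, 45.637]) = [-55.12, 45.637, 86.2106, 87.086]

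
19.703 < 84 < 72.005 False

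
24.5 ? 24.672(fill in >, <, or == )<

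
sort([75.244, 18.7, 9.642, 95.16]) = [9.642, 18.7, 75.244, 95.16]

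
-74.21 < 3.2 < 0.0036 False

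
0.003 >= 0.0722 False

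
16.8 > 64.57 False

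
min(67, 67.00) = 67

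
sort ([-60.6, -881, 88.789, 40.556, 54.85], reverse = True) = [88.789, 54.85, 40.556, -60.6, -881]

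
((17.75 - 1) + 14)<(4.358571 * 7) False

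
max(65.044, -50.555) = 65.044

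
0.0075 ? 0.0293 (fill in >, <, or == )<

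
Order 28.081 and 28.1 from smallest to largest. 28.081, 28.1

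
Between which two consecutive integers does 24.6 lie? 24 and 25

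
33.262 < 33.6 True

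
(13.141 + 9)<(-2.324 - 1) False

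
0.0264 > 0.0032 True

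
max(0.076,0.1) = 0.1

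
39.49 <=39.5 True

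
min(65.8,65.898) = 65.8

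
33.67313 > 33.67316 False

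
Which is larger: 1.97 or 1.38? 1.97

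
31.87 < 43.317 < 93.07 True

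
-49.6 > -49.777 True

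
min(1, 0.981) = 0.981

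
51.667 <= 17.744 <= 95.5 False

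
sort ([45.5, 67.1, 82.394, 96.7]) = [45.5, 67.1, 82.394, 96.7]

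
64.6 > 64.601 False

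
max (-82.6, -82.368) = -82.368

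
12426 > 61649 False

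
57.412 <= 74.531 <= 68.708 False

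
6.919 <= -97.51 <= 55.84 False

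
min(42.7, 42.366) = 42.366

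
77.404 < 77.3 False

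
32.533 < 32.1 False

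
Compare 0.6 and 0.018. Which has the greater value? 0.6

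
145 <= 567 True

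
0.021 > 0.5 False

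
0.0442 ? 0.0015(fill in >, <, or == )>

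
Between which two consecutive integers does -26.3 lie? -27 and -26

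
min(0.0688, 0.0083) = 0.0083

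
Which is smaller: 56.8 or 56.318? 56.318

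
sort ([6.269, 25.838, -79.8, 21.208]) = [-79.8, 6.269, 21.208, 25.838]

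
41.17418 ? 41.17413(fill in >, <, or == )>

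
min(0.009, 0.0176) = 0.009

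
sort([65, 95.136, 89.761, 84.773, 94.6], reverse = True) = [95.136, 94.6, 89.761, 84.773, 65]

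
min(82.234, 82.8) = 82.234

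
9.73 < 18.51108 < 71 True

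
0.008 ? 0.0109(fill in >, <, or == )<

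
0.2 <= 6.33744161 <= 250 True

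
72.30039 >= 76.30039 False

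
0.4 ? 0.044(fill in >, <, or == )>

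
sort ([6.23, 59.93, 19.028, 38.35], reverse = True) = [59.93, 38.35, 19.028, 6.23]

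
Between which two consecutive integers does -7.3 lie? -8 and -7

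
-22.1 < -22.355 False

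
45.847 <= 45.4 False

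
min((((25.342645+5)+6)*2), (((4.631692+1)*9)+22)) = 72.685228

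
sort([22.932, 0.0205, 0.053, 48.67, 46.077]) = [0.0205, 0.053, 22.932, 46.077, 48.67]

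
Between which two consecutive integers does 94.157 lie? 94 and 95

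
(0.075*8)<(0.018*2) False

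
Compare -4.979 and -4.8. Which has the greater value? -4.8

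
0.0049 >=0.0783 False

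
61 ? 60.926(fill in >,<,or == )>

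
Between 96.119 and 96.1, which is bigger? 96.119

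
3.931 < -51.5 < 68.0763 False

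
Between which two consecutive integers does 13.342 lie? 13 and 14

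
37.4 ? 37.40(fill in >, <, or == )==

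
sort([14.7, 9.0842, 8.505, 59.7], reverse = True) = [59.7, 14.7, 9.0842, 8.505]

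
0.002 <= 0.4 True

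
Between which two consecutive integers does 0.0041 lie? 0 and 1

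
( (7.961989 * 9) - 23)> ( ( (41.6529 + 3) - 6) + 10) True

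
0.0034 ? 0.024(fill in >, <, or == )<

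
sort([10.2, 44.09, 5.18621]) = [5.18621, 10.2, 44.09]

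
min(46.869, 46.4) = 46.4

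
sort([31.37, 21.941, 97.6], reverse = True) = [97.6, 31.37, 21.941]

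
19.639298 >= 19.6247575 True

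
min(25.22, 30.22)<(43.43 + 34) True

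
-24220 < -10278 True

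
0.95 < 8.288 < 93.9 True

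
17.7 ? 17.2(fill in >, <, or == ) >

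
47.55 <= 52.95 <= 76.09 True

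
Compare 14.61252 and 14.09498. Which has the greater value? 14.61252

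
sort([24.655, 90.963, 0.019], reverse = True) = [90.963, 24.655, 0.019]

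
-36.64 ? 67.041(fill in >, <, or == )<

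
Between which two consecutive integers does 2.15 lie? 2 and 3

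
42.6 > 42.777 False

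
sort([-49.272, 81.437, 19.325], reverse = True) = [81.437, 19.325, -49.272]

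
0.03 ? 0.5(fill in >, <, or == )<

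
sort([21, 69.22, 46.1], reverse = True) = [69.22, 46.1, 21]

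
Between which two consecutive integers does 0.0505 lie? 0 and 1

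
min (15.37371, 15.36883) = 15.36883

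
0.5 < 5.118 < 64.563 True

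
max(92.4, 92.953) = 92.953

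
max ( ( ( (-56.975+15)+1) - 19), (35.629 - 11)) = 24.629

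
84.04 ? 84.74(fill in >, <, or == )<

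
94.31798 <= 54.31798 False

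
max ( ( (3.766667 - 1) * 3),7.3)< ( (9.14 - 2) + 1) False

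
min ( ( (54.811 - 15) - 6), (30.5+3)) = 33.5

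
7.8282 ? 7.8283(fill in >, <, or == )<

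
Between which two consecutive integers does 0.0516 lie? 0 and 1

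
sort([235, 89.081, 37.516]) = [37.516, 89.081, 235]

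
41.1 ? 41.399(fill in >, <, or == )<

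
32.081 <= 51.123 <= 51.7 True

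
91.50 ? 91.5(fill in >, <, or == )==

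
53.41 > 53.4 True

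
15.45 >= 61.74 False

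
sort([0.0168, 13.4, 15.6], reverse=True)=[15.6, 13.4, 0.0168]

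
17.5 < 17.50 False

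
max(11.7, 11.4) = 11.7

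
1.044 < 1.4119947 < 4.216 True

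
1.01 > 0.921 True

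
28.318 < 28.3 False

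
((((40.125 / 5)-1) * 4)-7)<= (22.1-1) True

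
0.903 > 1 False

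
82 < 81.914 False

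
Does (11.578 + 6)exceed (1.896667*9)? Yes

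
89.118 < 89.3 True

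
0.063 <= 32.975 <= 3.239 False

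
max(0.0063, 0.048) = 0.048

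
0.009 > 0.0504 False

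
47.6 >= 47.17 True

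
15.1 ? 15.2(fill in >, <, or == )<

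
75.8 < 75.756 False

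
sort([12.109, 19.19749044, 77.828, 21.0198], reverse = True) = [77.828, 21.0198, 19.19749044, 12.109]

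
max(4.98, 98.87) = 98.87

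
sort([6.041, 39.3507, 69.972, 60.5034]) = [6.041, 39.3507, 60.5034, 69.972]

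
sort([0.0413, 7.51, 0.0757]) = [0.0413, 0.0757, 7.51]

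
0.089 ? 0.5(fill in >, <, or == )<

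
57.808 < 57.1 False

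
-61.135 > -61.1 False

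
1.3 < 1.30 False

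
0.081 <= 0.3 True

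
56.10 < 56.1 False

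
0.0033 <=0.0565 True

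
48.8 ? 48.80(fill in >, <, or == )==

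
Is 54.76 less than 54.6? No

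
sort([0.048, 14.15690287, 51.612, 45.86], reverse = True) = [51.612, 45.86, 14.15690287, 0.048]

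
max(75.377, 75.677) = 75.677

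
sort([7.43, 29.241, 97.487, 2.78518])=[2.78518, 7.43, 29.241, 97.487]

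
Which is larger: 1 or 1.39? 1.39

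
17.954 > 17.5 True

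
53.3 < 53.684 True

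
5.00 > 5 False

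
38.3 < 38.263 False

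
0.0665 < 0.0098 False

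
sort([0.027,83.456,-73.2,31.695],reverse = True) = [83.456,31.695,0.027,-73.2]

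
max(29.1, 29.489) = 29.489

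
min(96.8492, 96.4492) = 96.4492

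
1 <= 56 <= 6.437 False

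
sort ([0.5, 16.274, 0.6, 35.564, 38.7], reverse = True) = [38.7, 35.564, 16.274, 0.6, 0.5]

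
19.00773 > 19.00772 True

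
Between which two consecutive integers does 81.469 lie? 81 and 82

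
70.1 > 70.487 False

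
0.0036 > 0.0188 False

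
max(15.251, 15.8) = 15.8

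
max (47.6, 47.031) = 47.6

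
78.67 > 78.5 True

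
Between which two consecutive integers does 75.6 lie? 75 and 76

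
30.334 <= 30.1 False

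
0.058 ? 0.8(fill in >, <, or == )<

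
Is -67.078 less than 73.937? Yes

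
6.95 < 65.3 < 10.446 False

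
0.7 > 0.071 True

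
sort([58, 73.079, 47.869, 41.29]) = [41.29, 47.869, 58, 73.079]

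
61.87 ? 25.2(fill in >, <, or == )>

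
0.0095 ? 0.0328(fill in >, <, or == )<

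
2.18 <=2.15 False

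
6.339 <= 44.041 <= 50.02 True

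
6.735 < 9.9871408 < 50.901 True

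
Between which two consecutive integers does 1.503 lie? 1 and 2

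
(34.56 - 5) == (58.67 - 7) False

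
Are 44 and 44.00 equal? Yes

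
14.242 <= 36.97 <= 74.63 True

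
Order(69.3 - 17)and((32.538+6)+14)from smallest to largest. (69.3 - 17), ((32.538+6)+14)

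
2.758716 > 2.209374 True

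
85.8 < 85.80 False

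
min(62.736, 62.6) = 62.6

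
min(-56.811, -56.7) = -56.811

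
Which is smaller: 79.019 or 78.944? 78.944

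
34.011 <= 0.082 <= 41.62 False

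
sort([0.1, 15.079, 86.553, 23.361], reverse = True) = [86.553, 23.361, 15.079, 0.1]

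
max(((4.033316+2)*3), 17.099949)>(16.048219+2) True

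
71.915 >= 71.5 True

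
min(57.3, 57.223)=57.223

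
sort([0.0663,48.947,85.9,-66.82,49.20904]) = [-66.82,0.0663,48.947,49.20904,85.9]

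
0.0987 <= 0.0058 False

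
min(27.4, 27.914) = 27.4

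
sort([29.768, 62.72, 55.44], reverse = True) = [62.72, 55.44, 29.768]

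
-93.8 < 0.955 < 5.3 True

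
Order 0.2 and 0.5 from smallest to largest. 0.2, 0.5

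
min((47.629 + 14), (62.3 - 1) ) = 61.3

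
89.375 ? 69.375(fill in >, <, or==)>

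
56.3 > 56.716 False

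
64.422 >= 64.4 True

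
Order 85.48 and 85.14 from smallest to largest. 85.14,85.48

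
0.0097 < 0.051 True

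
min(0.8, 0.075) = 0.075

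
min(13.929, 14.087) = 13.929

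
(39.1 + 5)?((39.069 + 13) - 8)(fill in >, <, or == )>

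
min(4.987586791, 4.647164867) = 4.647164867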